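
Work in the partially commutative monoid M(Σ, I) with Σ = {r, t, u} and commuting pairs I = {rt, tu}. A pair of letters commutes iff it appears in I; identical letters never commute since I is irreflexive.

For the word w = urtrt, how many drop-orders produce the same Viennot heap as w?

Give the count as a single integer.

#0=u has no predecessor
#1=r depends on [0:u]
#2=t has no predecessor
#3=r depends on [1:r]
#4=t depends on [2:t]
sources: [0:u, 2:t]
N(rest) = Σ N(rest − s) over sources s of rest; N(one piece) = 1:
  size 1 → [3]=1  [4]=1
  size 2 → [1,3]=1  [2,4]=1  [3,4]=2
  size 3 → [0,1,3]=1  [1,3,4]=3  [2,3,4]=3
  first=0(u) contributes 6
  first=2(t) contributes 4
|[w]| = 10

10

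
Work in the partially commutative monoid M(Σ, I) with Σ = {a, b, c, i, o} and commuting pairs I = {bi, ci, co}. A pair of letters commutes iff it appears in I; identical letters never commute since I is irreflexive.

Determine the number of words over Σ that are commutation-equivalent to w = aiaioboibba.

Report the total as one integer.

drop 0:a onto floor
drop 1:i onto {0:a}
drop 2:a onto {1:i}
drop 3:i onto {2:a}
drop 4:o onto {3:i}
drop 5:b onto {4:o}
drop 6:o onto {5:b}
drop 7:i onto {6:o}
drop 8:b onto {6:o}
drop 9:b onto {8:b}
drop 10:a onto {7:i, 9:b}
ground layer = {0:a}
drop-orders for the pieces not yet dropped (sum over which currently-grounded one goes next):
  1 to go: {10} 1
  2 to go: {7,10} 1  {9,10} 1
  3 to go: {7,9,10} 2  {8,9,10} 1
  4 to go: {7,8,9,10} 3
  5 to go: {6,7,8,9,10} 3
  6 to go: {5,6,7,8,9,10} 3
  7 to go: {4,5,6,7,8,9,10} 3
  8 to go: {3,4,5,6,7,8,9,10} 3
  9 to go: {2,3,4,5,6,7,8,9,10} 3
  if 0:a drops first: 3 orders

3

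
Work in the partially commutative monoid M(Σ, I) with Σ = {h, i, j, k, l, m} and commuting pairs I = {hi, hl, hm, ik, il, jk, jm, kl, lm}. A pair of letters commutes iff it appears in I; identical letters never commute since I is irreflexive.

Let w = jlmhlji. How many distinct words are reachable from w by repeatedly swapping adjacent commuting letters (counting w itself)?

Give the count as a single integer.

drop 0:j onto floor
drop 1:l onto {0:j}
drop 2:m onto floor
drop 3:h onto {0:j}
drop 4:l onto {1:l}
drop 5:j onto {3:h, 4:l}
drop 6:i onto {2:m, 5:j}
ground layer = {0:j, 2:m}
drop-orders for the pieces not yet dropped (sum over which currently-grounded one goes next):
  1 to go: {6} 1
  2 to go: {2,6} 1  {5,6} 1
  3 to go: {2,5,6} 2  {3,5,6} 1  {4,5,6} 1
  4 to go: {1,4,5,6} 1  {2,3,5,6} 3  {2,4,5,6} 3  {3,4,5,6} 2
  5 to go: {1,2,4,5,6} 4  {1,3,4,5,6} 3  {2,3,4,5,6} 8
  if 0:j drops first: 15 orders
  if 2:m drops first: 3 orders
heap linearizations: 18

18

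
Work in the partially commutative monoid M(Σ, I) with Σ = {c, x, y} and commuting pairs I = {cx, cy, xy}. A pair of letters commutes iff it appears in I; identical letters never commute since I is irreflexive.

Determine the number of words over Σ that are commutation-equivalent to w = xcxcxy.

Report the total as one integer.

60

0(x) covers ∅
1(c) covers ∅
2(x) covers 0:x
3(c) covers 1:c
4(x) covers 2:x
5(y) covers ∅
floor of heap: 0:x, 1:c, 5:y
completions by unplaced set U, small U first (add the entries for U minus each lowest piece of U):
  |U|=1: {3}:1  {4}:1  {5}:1
  |U|=2: {1,3}:1  {2,4}:1  {3,4}:2  {3,5}:2  {4,5}:2
  |U|=3: {0,2,4}:1  {1,3,4}:3  {1,3,5}:3  {2,3,4}:3  {2,4,5}:3  {3,4,5}:6
  |U|=4: {0,2,3,4}:4  {0,2,4,5}:4  {1,2,3,4}:6  {1,3,4,5}:12  {2,3,4,5}:12
  start at 0(x): 30
  start at 1(c): 20
  start at 5(y): 10
sum over floor = 60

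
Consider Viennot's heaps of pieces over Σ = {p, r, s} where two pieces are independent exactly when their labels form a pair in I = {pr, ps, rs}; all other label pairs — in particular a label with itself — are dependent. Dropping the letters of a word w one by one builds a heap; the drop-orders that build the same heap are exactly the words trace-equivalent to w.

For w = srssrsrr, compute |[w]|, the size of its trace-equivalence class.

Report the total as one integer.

piece 0:s — minimal
piece 1:r — minimal
piece 2:s rests on {0:s}
piece 3:s rests on {2:s}
piece 4:r rests on {1:r}
piece 5:s rests on {3:s}
piece 6:r rests on {4:r}
piece 7:r rests on {6:r}
minimal pieces: {0:s, 1:r}
ways to finish when only these pieces remain (= sum over removing one remaining piece with nothing left below it):
  1 left: {5}→1  {7}→1
  2 left: {3,5}→1  {5,7}→2  {6,7}→1
  3 left: {2,3,5}→1  {3,5,7}→3  {4,6,7}→1  {5,6,7}→3
  4 left: {0,2,3,5}→1  {1,4,6,7}→1  {2,3,5,7}→4  {3,5,6,7}→6  {4,5,6,7}→4
  5 left: {0,2,3,5,7}→5  {1,4,5,6,7}→5  {2,3,5,6,7}→10  {3,4,5,6,7}→10
  6 left: {0,2,3,5,6,7}→15  {1,3,4,5,6,7}→15  {2,3,4,5,6,7}→20
  placing 0:s first → 35 extensions
  placing 1:r first → 35 extensions
total linear extensions = 70

70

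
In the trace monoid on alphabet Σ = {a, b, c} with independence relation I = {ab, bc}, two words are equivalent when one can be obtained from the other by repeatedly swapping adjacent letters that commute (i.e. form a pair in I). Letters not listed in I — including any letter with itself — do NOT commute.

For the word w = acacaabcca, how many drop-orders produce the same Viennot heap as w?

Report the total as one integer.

10

piece 0:a — minimal
piece 1:c rests on {0:a}
piece 2:a rests on {1:c}
piece 3:c rests on {2:a}
piece 4:a rests on {3:c}
piece 5:a rests on {4:a}
piece 6:b — minimal
piece 7:c rests on {5:a}
piece 8:c rests on {7:c}
piece 9:a rests on {8:c}
minimal pieces: {0:a, 6:b}
ways to finish when only these pieces remain (= sum over removing one remaining piece with nothing left below it):
  1 left: {6}→1  {9}→1
  2 left: {6,9}→2  {8,9}→1
  3 left: {6,8,9}→3  {7,8,9}→1
  4 left: {5,7,8,9}→1  {6,7,8,9}→4
  5 left: {4,5,7,8,9}→1  {5,6,7,8,9}→5
  6 left: {3,4,5,7,8,9}→1  {4,5,6,7,8,9}→6
  7 left: {2,3,4,5,7,8,9}→1  {3,4,5,6,7,8,9}→7
  8 left: {1,2,3,4,5,7,8,9}→1  {2,3,4,5,6,7,8,9}→8
  placing 0:a first → 9 extensions
  placing 6:b first → 1 extensions
total linear extensions = 10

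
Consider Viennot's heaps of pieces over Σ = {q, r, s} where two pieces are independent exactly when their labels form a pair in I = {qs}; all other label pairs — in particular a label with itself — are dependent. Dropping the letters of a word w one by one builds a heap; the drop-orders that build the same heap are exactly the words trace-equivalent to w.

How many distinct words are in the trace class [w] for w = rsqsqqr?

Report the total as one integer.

0(r) covers ∅
1(s) covers 0:r
2(q) covers 0:r
3(s) covers 1:s
4(q) covers 2:q
5(q) covers 4:q
6(r) covers 3:s, 5:q
floor of heap: 0:r
completions by unplaced set U, small U first (add the entries for U minus each lowest piece of U):
  |U|=1: {6}:1
  |U|=2: {3,6}:1  {5,6}:1
  |U|=3: {1,3,6}:1  {3,5,6}:2  {4,5,6}:1
  |U|=4: {1,3,5,6}:3  {2,4,5,6}:1  {3,4,5,6}:3
  |U|=5: {1,3,4,5,6}:6  {2,3,4,5,6}:4
  start at 0(r): 10

10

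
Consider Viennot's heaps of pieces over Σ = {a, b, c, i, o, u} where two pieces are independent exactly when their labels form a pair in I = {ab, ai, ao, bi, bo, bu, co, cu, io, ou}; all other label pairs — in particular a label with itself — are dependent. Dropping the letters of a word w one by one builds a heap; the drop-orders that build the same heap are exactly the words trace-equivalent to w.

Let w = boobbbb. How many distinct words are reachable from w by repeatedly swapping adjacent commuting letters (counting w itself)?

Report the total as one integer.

#0=b has no predecessor
#1=o has no predecessor
#2=o depends on [1:o]
#3=b depends on [0:b]
#4=b depends on [3:b]
#5=b depends on [4:b]
#6=b depends on [5:b]
sources: [0:b, 1:o]
N(rest) = Σ N(rest − s) over sources s of rest; N(one piece) = 1:
  size 1 → [2]=1  [6]=1
  size 2 → [1,2]=1  [2,6]=2  [5,6]=1
  size 3 → [1,2,6]=3  [2,5,6]=3  [4,5,6]=1
  size 4 → [1,2,5,6]=6  [2,4,5,6]=4  [3,4,5,6]=1
  size 5 → [0,3,4,5,6]=1  [1,2,4,5,6]=10  [2,3,4,5,6]=5
  first=0(b) contributes 15
  first=1(o) contributes 6
|[w]| = 21

21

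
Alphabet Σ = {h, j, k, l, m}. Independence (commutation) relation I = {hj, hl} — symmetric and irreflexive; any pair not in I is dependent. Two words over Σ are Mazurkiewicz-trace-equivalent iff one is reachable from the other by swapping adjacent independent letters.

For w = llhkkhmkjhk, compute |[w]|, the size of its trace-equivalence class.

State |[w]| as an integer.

6

drop 0:l onto floor
drop 1:l onto {0:l}
drop 2:h onto floor
drop 3:k onto {1:l, 2:h}
drop 4:k onto {3:k}
drop 5:h onto {4:k}
drop 6:m onto {5:h}
drop 7:k onto {6:m}
drop 8:j onto {7:k}
drop 9:h onto {7:k}
drop 10:k onto {8:j, 9:h}
ground layer = {0:l, 2:h}
drop-orders for the pieces not yet dropped (sum over which currently-grounded one goes next):
  1 to go: {10} 1
  2 to go: {8,10} 1  {9,10} 1
  3 to go: {8,9,10} 2
  4 to go: {7,8,9,10} 2
  5 to go: {6,7,8,9,10} 2
  6 to go: {5,6,7,8,9,10} 2
  7 to go: {4,5,6,7,8,9,10} 2
  8 to go: {3,4,5,6,7,8,9,10} 2
  9 to go: {1,3,4,5,6,7,8,9,10} 2  {2,3,4,5,6,7,8,9,10} 2
  if 0:l drops first: 4 orders
  if 2:h drops first: 2 orders
heap linearizations: 6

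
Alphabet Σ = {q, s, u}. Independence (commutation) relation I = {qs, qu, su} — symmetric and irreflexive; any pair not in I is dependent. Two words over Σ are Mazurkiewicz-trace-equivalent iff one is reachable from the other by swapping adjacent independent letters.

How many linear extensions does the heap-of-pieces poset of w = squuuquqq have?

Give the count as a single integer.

drop 0:s onto floor
drop 1:q onto floor
drop 2:u onto floor
drop 3:u onto {2:u}
drop 4:u onto {3:u}
drop 5:q onto {1:q}
drop 6:u onto {4:u}
drop 7:q onto {5:q}
drop 8:q onto {7:q}
ground layer = {0:s, 1:q, 2:u}
drop-orders for the pieces not yet dropped (sum over which currently-grounded one goes next):
  1 to go: {0} 1  {6} 1  {8} 1
  2 to go: {0,6} 2  {0,8} 2  {4,6} 1  {6,8} 2  {7,8} 1
  3 to go: {0,4,6} 3  {0,6,8} 6  {0,7,8} 3  {3,4,6} 1  {4,6,8} 3  {5,7,8} 1  {6,7,8} 3
  4 to go: {0,3,4,6} 4  {0,4,6,8} 12  {0,5,7,8} 4  {0,6,7,8} 12  {1,5,7,8} 1  {2,3,4,6} 1  {3,4,6,8} 4  {4,6,7,8} 6  {5,6,7,8} 4
  5 to go: {0,1,5,7,8} 5  {0,2,3,4,6} 5  {0,3,4,6,8} 20  {0,4,6,7,8} 30  {0,5,6,7,8} 20  {1,5,6,7,8} 5  {2,3,4,6,8} 5  {3,4,6,7,8} 10  {4,5,6,7,8} 10
  6 to go: {0,1,5,6,7,8} 30  {0,2,3,4,6,8} 30  {0,3,4,6,7,8} 60  {0,4,5,6,7,8} 60  {1,4,5,6,7,8} 15  {2,3,4,6,7,8} 15  {3,4,5,6,7,8} 20
  7 to go: {0,1,4,5,6,7,8} 105  {0,2,3,4,6,7,8} 105  {0,3,4,5,6,7,8} 140  {1,3,4,5,6,7,8} 35  {2,3,4,5,6,7,8} 35
  if 0:s drops first: 70 orders
  if 1:q drops first: 280 orders
  if 2:u drops first: 280 orders
heap linearizations: 630

630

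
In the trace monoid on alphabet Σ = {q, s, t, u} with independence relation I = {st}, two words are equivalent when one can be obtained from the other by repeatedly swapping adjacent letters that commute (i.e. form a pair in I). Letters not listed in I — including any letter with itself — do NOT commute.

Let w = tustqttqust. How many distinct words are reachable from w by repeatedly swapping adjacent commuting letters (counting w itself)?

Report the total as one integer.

drop 0:t onto floor
drop 1:u onto {0:t}
drop 2:s onto {1:u}
drop 3:t onto {1:u}
drop 4:q onto {2:s, 3:t}
drop 5:t onto {4:q}
drop 6:t onto {5:t}
drop 7:q onto {6:t}
drop 8:u onto {7:q}
drop 9:s onto {8:u}
drop 10:t onto {8:u}
ground layer = {0:t}
drop-orders for the pieces not yet dropped (sum over which currently-grounded one goes next):
  1 to go: {9} 1  {10} 1
  2 to go: {9,10} 2
  3 to go: {8,9,10} 2
  4 to go: {7,8,9,10} 2
  5 to go: {6,7,8,9,10} 2
  6 to go: {5,6,7,8,9,10} 2
  7 to go: {4,5,6,7,8,9,10} 2
  8 to go: {2,4,5,6,7,8,9,10} 2  {3,4,5,6,7,8,9,10} 2
  9 to go: {2,3,4,5,6,7,8,9,10} 4
  if 0:t drops first: 4 orders

4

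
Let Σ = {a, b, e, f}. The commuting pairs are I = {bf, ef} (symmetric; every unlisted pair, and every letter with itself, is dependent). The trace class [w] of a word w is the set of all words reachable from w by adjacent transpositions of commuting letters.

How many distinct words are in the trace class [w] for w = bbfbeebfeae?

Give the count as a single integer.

36

#0=b has no predecessor
#1=b depends on [0:b]
#2=f has no predecessor
#3=b depends on [1:b]
#4=e depends on [3:b]
#5=e depends on [4:e]
#6=b depends on [5:e]
#7=f depends on [2:f]
#8=e depends on [6:b]
#9=a depends on [7:f, 8:e]
#10=e depends on [9:a]
sources: [0:b, 2:f]
N(rest) = Σ N(rest − s) over sources s of rest; N(one piece) = 1:
  size 1 → [10]=1
  size 2 → [9,10]=1
  size 3 → [7,9,10]=1  [8,9,10]=1
  size 4 → [2,7,9,10]=1  [6,8,9,10]=1  [7,8,9,10]=2
  size 5 → [2,7,8,9,10]=3  [5,6,8,9,10]=1  [6,7,8,9,10]=3
  size 6 → [2,6,7,8,9,10]=6  [4,5,6,8,9,10]=1  [5,6,7,8,9,10]=4
  size 7 → [2,5,6,7,8,9,10]=10  [3,4,5,6,8,9,10]=1  [4,5,6,7,8,9,10]=5
  size 8 → [1,3,4,5,6,8,9,10]=1  [2,4,5,6,7,8,9,10]=15  [3,4,5,6,7,8,9,10]=6
  size 9 → [0,1,3,4,5,6,8,9,10]=1  [1,3,4,5,6,7,8,9,10]=7  [2,3,4,5,6,7,8,9,10]=21
  first=0(b) contributes 28
  first=2(f) contributes 8
|[w]| = 36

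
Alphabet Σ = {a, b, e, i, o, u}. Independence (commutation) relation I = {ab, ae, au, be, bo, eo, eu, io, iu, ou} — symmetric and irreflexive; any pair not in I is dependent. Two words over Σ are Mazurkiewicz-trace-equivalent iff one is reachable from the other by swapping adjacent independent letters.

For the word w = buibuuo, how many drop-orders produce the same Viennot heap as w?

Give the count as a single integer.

14

piece 0:b — minimal
piece 1:u rests on {0:b}
piece 2:i rests on {0:b}
piece 3:b rests on {1:u, 2:i}
piece 4:u rests on {3:b}
piece 5:u rests on {4:u}
piece 6:o — minimal
minimal pieces: {0:b, 6:o}
ways to finish when only these pieces remain (= sum over removing one remaining piece with nothing left below it):
  1 left: {5}→1  {6}→1
  2 left: {4,5}→1  {5,6}→2
  3 left: {3,4,5}→1  {4,5,6}→3
  4 left: {1,3,4,5}→1  {2,3,4,5}→1  {3,4,5,6}→4
  5 left: {1,2,3,4,5}→2  {1,3,4,5,6}→5  {2,3,4,5,6}→5
  placing 0:b first → 12 extensions
  placing 6:o first → 2 extensions
total linear extensions = 14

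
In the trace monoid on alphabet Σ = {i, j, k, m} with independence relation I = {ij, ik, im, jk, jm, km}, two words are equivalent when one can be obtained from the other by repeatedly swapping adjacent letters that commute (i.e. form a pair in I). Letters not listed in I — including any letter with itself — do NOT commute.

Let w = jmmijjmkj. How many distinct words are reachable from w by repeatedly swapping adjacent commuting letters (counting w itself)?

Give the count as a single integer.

2520

piece 0:j — minimal
piece 1:m — minimal
piece 2:m rests on {1:m}
piece 3:i — minimal
piece 4:j rests on {0:j}
piece 5:j rests on {4:j}
piece 6:m rests on {2:m}
piece 7:k — minimal
piece 8:j rests on {5:j}
minimal pieces: {0:j, 1:m, 3:i, 7:k}
ways to finish when only these pieces remain (= sum over removing one remaining piece with nothing left below it):
  1 left: {3}→1  {6}→1  {7}→1  {8}→1
  2 left: {2,6}→1  {3,6}→2  {3,7}→2  {3,8}→2  {5,8}→1  {6,7}→2  {6,8}→2  {7,8}→2
  3 left: {1,2,6}→1  {2,3,6}→3  {2,6,7}→3  {2,6,8}→3  {3,5,8}→3  {3,6,7}→6  {3,6,8}→6  {3,7,8}→6  {4,5,8}→1  {5,6,8}→3  {5,7,8}→3  {6,7,8}→6
  4 left: {0,4,5,8}→1  {1,2,3,6}→4  {1,2,6,7}→4  {1,2,6,8}→4  {2,3,6,7}→12  {2,3,6,8}→12  {2,5,6,8}→6  {2,6,7,8}→12  {3,4,5,8}→4  {3,5,6,8}→12  {3,5,7,8}→12  {3,6,7,8}→24  {4,5,6,8}→4  {4,5,7,8}→4  {5,6,7,8}→12
  5 left: {0,3,4,5,8}→5  {0,4,5,6,8}→5  {0,4,5,7,8}→5  {1,2,3,6,7}→20  {1,2,3,6,8}→20  {1,2,5,6,8}→10  {1,2,6,7,8}→20  {2,3,5,6,8}→30  {2,3,6,7,8}→60  {2,4,5,6,8}→10  {2,5,6,7,8}→30  {3,4,5,6,8}→20  {3,4,5,7,8}→20  {3,5,6,7,8}→60  {4,5,6,7,8}→20
  6 left: {0,2,4,5,6,8}→15  {0,3,4,5,6,8}→30  {0,3,4,5,7,8}→30  {0,4,5,6,7,8}→30  {1,2,3,5,6,8}→60  {1,2,3,6,7,8}→120  {1,2,4,5,6,8}→20  {1,2,5,6,7,8}→60  {2,3,4,5,6,8}→60  {2,3,5,6,7,8}→180  {2,4,5,6,7,8}→60  {3,4,5,6,7,8}→120
  7 left: {0,1,2,4,5,6,8}→35  {0,2,3,4,5,6,8}→105  {0,2,4,5,6,7,8}→105  {0,3,4,5,6,7,8}→210  {1,2,3,4,5,6,8}→140  {1,2,3,5,6,7,8}→420  {1,2,4,5,6,7,8}→140  {2,3,4,5,6,7,8}→420
  placing 0:j first → 1120 extensions
  placing 1:m first → 840 extensions
  placing 3:i first → 280 extensions
  placing 7:k first → 280 extensions
total linear extensions = 2520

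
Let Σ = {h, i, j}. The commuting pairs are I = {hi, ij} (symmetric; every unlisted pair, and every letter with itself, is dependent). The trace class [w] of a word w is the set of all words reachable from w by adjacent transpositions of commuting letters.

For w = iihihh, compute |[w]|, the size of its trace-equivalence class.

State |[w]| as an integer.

#0=i has no predecessor
#1=i depends on [0:i]
#2=h has no predecessor
#3=i depends on [1:i]
#4=h depends on [2:h]
#5=h depends on [4:h]
sources: [0:i, 2:h]
N(rest) = Σ N(rest − s) over sources s of rest; N(one piece) = 1:
  size 1 → [3]=1  [5]=1
  size 2 → [1,3]=1  [3,5]=2  [4,5]=1
  size 3 → [0,1,3]=1  [1,3,5]=3  [2,4,5]=1  [3,4,5]=3
  size 4 → [0,1,3,5]=4  [1,3,4,5]=6  [2,3,4,5]=4
  first=0(i) contributes 10
  first=2(h) contributes 10
|[w]| = 20

20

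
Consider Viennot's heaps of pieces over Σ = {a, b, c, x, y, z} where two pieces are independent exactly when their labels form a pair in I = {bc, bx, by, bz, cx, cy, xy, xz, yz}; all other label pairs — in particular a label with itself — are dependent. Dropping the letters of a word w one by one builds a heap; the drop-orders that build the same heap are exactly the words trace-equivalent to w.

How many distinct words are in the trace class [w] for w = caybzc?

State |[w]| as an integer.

12

piece 0:c — minimal
piece 1:a rests on {0:c}
piece 2:y rests on {1:a}
piece 3:b rests on {1:a}
piece 4:z rests on {1:a}
piece 5:c rests on {4:z}
minimal pieces: {0:c}
ways to finish when only these pieces remain (= sum over removing one remaining piece with nothing left below it):
  1 left: {2}→1  {3}→1  {5}→1
  2 left: {2,3}→2  {2,5}→2  {3,5}→2  {4,5}→1
  3 left: {2,3,5}→6  {2,4,5}→3  {3,4,5}→3
  4 left: {2,3,4,5}→12
  placing 0:c first → 12 extensions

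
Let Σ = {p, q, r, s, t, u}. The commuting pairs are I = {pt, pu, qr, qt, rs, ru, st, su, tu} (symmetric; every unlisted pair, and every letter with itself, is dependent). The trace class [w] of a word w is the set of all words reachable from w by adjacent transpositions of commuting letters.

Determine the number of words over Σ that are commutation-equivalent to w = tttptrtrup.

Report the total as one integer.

50

piece 0:t — minimal
piece 1:t rests on {0:t}
piece 2:t rests on {1:t}
piece 3:p — minimal
piece 4:t rests on {2:t}
piece 5:r rests on {3:p, 4:t}
piece 6:t rests on {5:r}
piece 7:r rests on {6:t}
piece 8:u — minimal
piece 9:p rests on {7:r}
minimal pieces: {0:t, 3:p, 8:u}
ways to finish when only these pieces remain (= sum over removing one remaining piece with nothing left below it):
  1 left: {8}→1  {9}→1
  2 left: {7,9}→1  {8,9}→2
  3 left: {6,7,9}→1  {7,8,9}→3
  4 left: {5,6,7,9}→1  {6,7,8,9}→4
  5 left: {3,5,6,7,9}→1  {4,5,6,7,9}→1  {5,6,7,8,9}→5
  6 left: {2,4,5,6,7,9}→1  {3,4,5,6,7,9}→2  {3,5,6,7,8,9}→6  {4,5,6,7,8,9}→6
  7 left: {1,2,4,5,6,7,9}→1  {2,3,4,5,6,7,9}→3  {2,4,5,6,7,8,9}→7  {3,4,5,6,7,8,9}→14
  8 left: {0,1,2,4,5,6,7,9}→1  {1,2,3,4,5,6,7,9}→4  {1,2,4,5,6,7,8,9}→8  {2,3,4,5,6,7,8,9}→24
  placing 0:t first → 36 extensions
  placing 3:p first → 9 extensions
  placing 8:u first → 5 extensions
total linear extensions = 50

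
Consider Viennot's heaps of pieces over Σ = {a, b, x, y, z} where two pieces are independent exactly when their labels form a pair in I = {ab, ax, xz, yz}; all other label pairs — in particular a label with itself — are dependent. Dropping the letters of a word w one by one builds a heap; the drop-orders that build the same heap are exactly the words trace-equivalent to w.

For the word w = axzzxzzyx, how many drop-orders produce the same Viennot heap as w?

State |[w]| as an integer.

120

#0=a has no predecessor
#1=x has no predecessor
#2=z depends on [0:a]
#3=z depends on [2:z]
#4=x depends on [1:x]
#5=z depends on [3:z]
#6=z depends on [5:z]
#7=y depends on [0:a, 4:x]
#8=x depends on [7:y]
sources: [0:a, 1:x]
N(rest) = Σ N(rest − s) over sources s of rest; N(one piece) = 1:
  size 1 → [6]=1  [8]=1
  size 2 → [5,6]=1  [6,8]=2  [7,8]=1
  size 3 → [3,5,6]=1  [4,7,8]=1  [5,6,8]=3  [6,7,8]=3
  size 4 → [1,4,7,8]=1  [2,3,5,6]=1  [3,5,6,8]=4  [4,6,7,8]=4  [5,6,7,8]=6
  size 5 → [1,4,6,7,8]=5  [2,3,5,6,8]=5  [3,5,6,7,8]=10  [4,5,6,7,8]=10
  size 6 → [1,4,5,6,7,8]=15  [2,3,5,6,7,8]=15  [3,4,5,6,7,8]=20
  size 7 → [0,2,3,5,6,7,8]=15  [1,3,4,5,6,7,8]=35  [2,3,4,5,6,7,8]=35
  first=0(a) contributes 70
  first=1(x) contributes 50
|[w]| = 120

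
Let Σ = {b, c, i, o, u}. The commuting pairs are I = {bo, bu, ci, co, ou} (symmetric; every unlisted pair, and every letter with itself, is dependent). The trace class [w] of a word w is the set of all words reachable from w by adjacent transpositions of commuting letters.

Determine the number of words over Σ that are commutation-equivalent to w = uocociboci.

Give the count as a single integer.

0(u) covers ∅
1(o) covers ∅
2(c) covers 0:u
3(o) covers 1:o
4(c) covers 2:c
5(i) covers 0:u, 3:o
6(b) covers 4:c, 5:i
7(o) covers 5:i
8(c) covers 6:b
9(i) covers 6:b, 7:o
floor of heap: 0:u, 1:o
completions by unplaced set U, small U first (add the entries for U minus each lowest piece of U):
  |U|=1: {8}:1  {9}:1
  |U|=2: {7,9}:1  {8,9}:2
  |U|=3: {6,8,9}:2  {7,8,9}:3
  |U|=4: {4,6,8,9}:2  {6,7,8,9}:5
  |U|=5: {2,4,6,8,9}:2  {4,6,7,8,9}:7  {5,6,7,8,9}:5
  |U|=6: {2,4,6,7,8,9}:9  {3,5,6,7,8,9}:5  {4,5,6,7,8,9}:12
  |U|=7: {1,3,5,6,7,8,9}:5  {2,4,5,6,7,8,9}:21  {3,4,5,6,7,8,9}:17
  |U|=8: {0,2,4,5,6,7,8,9}:21  {1,3,4,5,6,7,8,9}:22  {2,3,4,5,6,7,8,9}:38
  start at 0(u): 60
  start at 1(o): 59
sum over floor = 119

119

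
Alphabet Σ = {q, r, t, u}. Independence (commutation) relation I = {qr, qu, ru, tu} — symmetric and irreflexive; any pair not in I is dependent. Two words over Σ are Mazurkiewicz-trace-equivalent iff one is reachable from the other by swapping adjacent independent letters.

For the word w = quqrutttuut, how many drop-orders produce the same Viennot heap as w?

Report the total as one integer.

990

piece 0:q — minimal
piece 1:u — minimal
piece 2:q rests on {0:q}
piece 3:r — minimal
piece 4:u rests on {1:u}
piece 5:t rests on {2:q, 3:r}
piece 6:t rests on {5:t}
piece 7:t rests on {6:t}
piece 8:u rests on {4:u}
piece 9:u rests on {8:u}
piece 10:t rests on {7:t}
minimal pieces: {0:q, 1:u, 3:r}
ways to finish when only these pieces remain (= sum over removing one remaining piece with nothing left below it):
  1 left: {9}→1  {10}→1
  2 left: {7,10}→1  {8,9}→1  {9,10}→2
  3 left: {4,8,9}→1  {6,7,10}→1  {7,9,10}→3  {8,9,10}→3
  4 left: {1,4,8,9}→1  {4,8,9,10}→4  {5,6,7,10}→1  {6,7,9,10}→4  {7,8,9,10}→6
  5 left: {1,4,8,9,10}→5  {2,5,6,7,10}→1  {3,5,6,7,10}→1  {4,7,8,9,10}→10  {5,6,7,9,10}→5  {6,7,8,9,10}→10
  6 left: {0,2,5,6,7,10}→1  {1,4,7,8,9,10}→15  {2,3,5,6,7,10}→2  {2,5,6,7,9,10}→6  {3,5,6,7,9,10}→6  {4,6,7,8,9,10}→20  {5,6,7,8,9,10}→15
  7 left: {0,2,3,5,6,7,10}→3  {0,2,5,6,7,9,10}→7  {1,4,6,7,8,9,10}→35  {2,3,5,6,7,9,10}→14  {2,5,6,7,8,9,10}→21  {3,5,6,7,8,9,10}→21  {4,5,6,7,8,9,10}→35
  8 left: {0,2,3,5,6,7,9,10}→24  {0,2,5,6,7,8,9,10}→28  {1,4,5,6,7,8,9,10}→70  {2,3,5,6,7,8,9,10}→56  {2,4,5,6,7,8,9,10}→56  {3,4,5,6,7,8,9,10}→56
  9 left: {0,2,3,5,6,7,8,9,10}→108  {0,2,4,5,6,7,8,9,10}→84  {1,2,4,5,6,7,8,9,10}→126  {1,3,4,5,6,7,8,9,10}→126  {2,3,4,5,6,7,8,9,10}→168
  placing 0:q first → 420 extensions
  placing 1:u first → 360 extensions
  placing 3:r first → 210 extensions
total linear extensions = 990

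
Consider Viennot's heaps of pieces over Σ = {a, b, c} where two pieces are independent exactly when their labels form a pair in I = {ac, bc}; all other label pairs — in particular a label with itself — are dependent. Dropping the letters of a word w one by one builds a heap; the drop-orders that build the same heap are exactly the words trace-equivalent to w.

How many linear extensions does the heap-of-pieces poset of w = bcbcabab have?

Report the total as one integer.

0(b) covers ∅
1(c) covers ∅
2(b) covers 0:b
3(c) covers 1:c
4(a) covers 2:b
5(b) covers 4:a
6(a) covers 5:b
7(b) covers 6:a
floor of heap: 0:b, 1:c
completions by unplaced set U, small U first (add the entries for U minus each lowest piece of U):
  |U|=1: {3}:1  {7}:1
  |U|=2: {1,3}:1  {3,7}:2  {6,7}:1
  |U|=3: {1,3,7}:3  {3,6,7}:3  {5,6,7}:1
  |U|=4: {1,3,6,7}:6  {3,5,6,7}:4  {4,5,6,7}:1
  |U|=5: {1,3,5,6,7}:10  {2,4,5,6,7}:1  {3,4,5,6,7}:5
  |U|=6: {0,2,4,5,6,7}:1  {1,3,4,5,6,7}:15  {2,3,4,5,6,7}:6
  start at 0(b): 21
  start at 1(c): 7
sum over floor = 28

28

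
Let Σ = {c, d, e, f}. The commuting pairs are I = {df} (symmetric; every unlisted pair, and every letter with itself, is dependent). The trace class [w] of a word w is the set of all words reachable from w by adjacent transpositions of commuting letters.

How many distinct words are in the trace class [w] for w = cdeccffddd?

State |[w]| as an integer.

piece 0:c — minimal
piece 1:d rests on {0:c}
piece 2:e rests on {1:d}
piece 3:c rests on {2:e}
piece 4:c rests on {3:c}
piece 5:f rests on {4:c}
piece 6:f rests on {5:f}
piece 7:d rests on {4:c}
piece 8:d rests on {7:d}
piece 9:d rests on {8:d}
minimal pieces: {0:c}
ways to finish when only these pieces remain (= sum over removing one remaining piece with nothing left below it):
  1 left: {6}→1  {9}→1
  2 left: {5,6}→1  {6,9}→2  {8,9}→1
  3 left: {5,6,9}→3  {6,8,9}→3  {7,8,9}→1
  4 left: {5,6,8,9}→6  {6,7,8,9}→4
  5 left: {5,6,7,8,9}→10
  6 left: {4,5,6,7,8,9}→10
  7 left: {3,4,5,6,7,8,9}→10
  8 left: {2,3,4,5,6,7,8,9}→10
  placing 0:c first → 10 extensions

10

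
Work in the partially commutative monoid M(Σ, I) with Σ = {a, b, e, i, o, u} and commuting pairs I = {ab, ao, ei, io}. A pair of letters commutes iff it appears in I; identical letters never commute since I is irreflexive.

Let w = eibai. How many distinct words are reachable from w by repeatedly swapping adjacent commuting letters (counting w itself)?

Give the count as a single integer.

#0=e has no predecessor
#1=i has no predecessor
#2=b depends on [0:e, 1:i]
#3=a depends on [0:e, 1:i]
#4=i depends on [2:b, 3:a]
sources: [0:e, 1:i]
N(rest) = Σ N(rest − s) over sources s of rest; N(one piece) = 1:
  size 1 → [4]=1
  size 2 → [2,4]=1  [3,4]=1
  size 3 → [2,3,4]=2
  first=0(e) contributes 2
  first=1(i) contributes 2
|[w]| = 4

4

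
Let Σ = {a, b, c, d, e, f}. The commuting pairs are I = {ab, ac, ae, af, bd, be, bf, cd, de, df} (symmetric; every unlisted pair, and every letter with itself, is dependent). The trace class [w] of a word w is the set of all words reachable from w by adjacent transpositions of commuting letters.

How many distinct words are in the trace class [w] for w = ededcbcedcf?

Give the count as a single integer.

165

piece 0:e — minimal
piece 1:d — minimal
piece 2:e rests on {0:e}
piece 3:d rests on {1:d}
piece 4:c rests on {2:e}
piece 5:b rests on {4:c}
piece 6:c rests on {5:b}
piece 7:e rests on {6:c}
piece 8:d rests on {3:d}
piece 9:c rests on {7:e}
piece 10:f rests on {9:c}
minimal pieces: {0:e, 1:d}
ways to finish when only these pieces remain (= sum over removing one remaining piece with nothing left below it):
  1 left: {8}→1  {10}→1
  2 left: {3,8}→1  {8,10}→2  {9,10}→1
  3 left: {1,3,8}→1  {3,8,10}→3  {7,9,10}→1  {8,9,10}→3
  4 left: {1,3,8,10}→4  {3,8,9,10}→6  {6,7,9,10}→1  {7,8,9,10}→4
  5 left: {1,3,8,9,10}→10  {3,7,8,9,10}→10  {5,6,7,9,10}→1  {6,7,8,9,10}→5
  6 left: {1,3,7,8,9,10}→20  {3,6,7,8,9,10}→15  {4,5,6,7,9,10}→1  {5,6,7,8,9,10}→6
  7 left: {1,3,6,7,8,9,10}→35  {2,4,5,6,7,9,10}→1  {3,5,6,7,8,9,10}→21  {4,5,6,7,8,9,10}→7
  8 left: {0,2,4,5,6,7,9,10}→1  {1,3,5,6,7,8,9,10}→56  {2,4,5,6,7,8,9,10}→8  {3,4,5,6,7,8,9,10}→28
  9 left: {0,2,4,5,6,7,8,9,10}→9  {1,3,4,5,6,7,8,9,10}→84  {2,3,4,5,6,7,8,9,10}→36
  placing 0:e first → 120 extensions
  placing 1:d first → 45 extensions
total linear extensions = 165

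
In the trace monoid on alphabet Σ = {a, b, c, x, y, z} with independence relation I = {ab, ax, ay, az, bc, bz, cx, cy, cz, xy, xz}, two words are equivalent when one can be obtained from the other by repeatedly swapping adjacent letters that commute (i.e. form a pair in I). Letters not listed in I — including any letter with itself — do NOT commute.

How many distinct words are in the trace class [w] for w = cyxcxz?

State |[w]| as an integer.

#0=c has no predecessor
#1=y has no predecessor
#2=x has no predecessor
#3=c depends on [0:c]
#4=x depends on [2:x]
#5=z depends on [1:y]
sources: [0:c, 1:y, 2:x]
N(rest) = Σ N(rest − s) over sources s of rest; N(one piece) = 1:
  size 1 → [3]=1  [4]=1  [5]=1
  size 2 → [0,3]=1  [1,5]=1  [2,4]=1  [3,4]=2  [3,5]=2  [4,5]=2
  size 3 → [0,3,4]=3  [0,3,5]=3  [1,3,5]=3  [1,4,5]=3  [2,3,4]=3  [2,4,5]=3  [3,4,5]=6
  size 4 → [0,1,3,5]=6  [0,2,3,4]=6  [0,3,4,5]=12  [1,2,4,5]=6  [1,3,4,5]=12  [2,3,4,5]=12
  first=0(c) contributes 30
  first=1(y) contributes 30
  first=2(x) contributes 30
|[w]| = 90

90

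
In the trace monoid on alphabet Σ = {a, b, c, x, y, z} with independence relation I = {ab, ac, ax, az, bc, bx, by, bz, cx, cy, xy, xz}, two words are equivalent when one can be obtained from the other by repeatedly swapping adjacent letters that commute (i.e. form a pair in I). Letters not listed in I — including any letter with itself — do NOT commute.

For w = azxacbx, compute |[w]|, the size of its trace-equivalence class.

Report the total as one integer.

630

piece 0:a — minimal
piece 1:z — minimal
piece 2:x — minimal
piece 3:a rests on {0:a}
piece 4:c rests on {1:z}
piece 5:b — minimal
piece 6:x rests on {2:x}
minimal pieces: {0:a, 1:z, 2:x, 5:b}
ways to finish when only these pieces remain (= sum over removing one remaining piece with nothing left below it):
  1 left: {3}→1  {4}→1  {5}→1  {6}→1
  2 left: {0,3}→1  {1,4}→1  {2,6}→1  {3,4}→2  {3,5}→2  {3,6}→2  {4,5}→2  {4,6}→2  {5,6}→2
  3 left: {0,3,4}→3  {0,3,5}→3  {0,3,6}→3  {1,3,4}→3  {1,4,5}→3  {1,4,6}→3  {2,3,6}→3  {2,4,6}→3  {2,5,6}→3  {3,4,5}→6  {3,4,6}→6  {3,5,6}→6  {4,5,6}→6
  4 left: {0,1,3,4}→6  {0,2,3,6}→6  {0,3,4,5}→12  {0,3,4,6}→12  {0,3,5,6}→12  {1,2,4,6}→6  {1,3,4,5}→12  {1,3,4,6}→12  {1,4,5,6}→12  {2,3,4,6}→12  {2,3,5,6}→12  {2,4,5,6}→12  {3,4,5,6}→24
  5 left: {0,1,3,4,5}→30  {0,1,3,4,6}→30  {0,2,3,4,6}→30  {0,2,3,5,6}→30  {0,3,4,5,6}→60  {1,2,3,4,6}→30  {1,2,4,5,6}→30  {1,3,4,5,6}→60  {2,3,4,5,6}→60
  placing 0:a first → 180 extensions
  placing 1:z first → 180 extensions
  placing 2:x first → 180 extensions
  placing 5:b first → 90 extensions
total linear extensions = 630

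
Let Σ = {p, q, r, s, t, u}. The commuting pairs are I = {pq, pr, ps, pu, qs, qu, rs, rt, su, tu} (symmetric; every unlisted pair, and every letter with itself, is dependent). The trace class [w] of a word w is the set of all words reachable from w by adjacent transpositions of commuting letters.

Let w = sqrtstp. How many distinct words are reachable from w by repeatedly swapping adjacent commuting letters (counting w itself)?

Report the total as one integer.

11

piece 0:s — minimal
piece 1:q — minimal
piece 2:r rests on {1:q}
piece 3:t rests on {0:s, 1:q}
piece 4:s rests on {3:t}
piece 5:t rests on {4:s}
piece 6:p rests on {5:t}
minimal pieces: {0:s, 1:q}
ways to finish when only these pieces remain (= sum over removing one remaining piece with nothing left below it):
  1 left: {2}→1  {6}→1
  2 left: {2,6}→2  {5,6}→1
  3 left: {2,5,6}→3  {4,5,6}→1
  4 left: {2,4,5,6}→4  {3,4,5,6}→1
  5 left: {0,3,4,5,6}→1  {2,3,4,5,6}→5
  placing 0:s first → 5 extensions
  placing 1:q first → 6 extensions
total linear extensions = 11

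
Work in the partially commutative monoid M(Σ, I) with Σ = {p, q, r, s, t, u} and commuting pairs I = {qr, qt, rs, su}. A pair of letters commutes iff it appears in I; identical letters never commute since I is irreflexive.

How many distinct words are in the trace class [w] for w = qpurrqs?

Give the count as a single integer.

6

0(q) covers ∅
1(p) covers 0:q
2(u) covers 1:p
3(r) covers 2:u
4(r) covers 3:r
5(q) covers 2:u
6(s) covers 5:q
floor of heap: 0:q
completions by unplaced set U, small U first (add the entries for U minus each lowest piece of U):
  |U|=1: {4}:1  {6}:1
  |U|=2: {3,4}:1  {4,6}:2  {5,6}:1
  |U|=3: {3,4,6}:3  {4,5,6}:3
  |U|=4: {3,4,5,6}:6
  |U|=5: {2,3,4,5,6}:6
  start at 0(q): 6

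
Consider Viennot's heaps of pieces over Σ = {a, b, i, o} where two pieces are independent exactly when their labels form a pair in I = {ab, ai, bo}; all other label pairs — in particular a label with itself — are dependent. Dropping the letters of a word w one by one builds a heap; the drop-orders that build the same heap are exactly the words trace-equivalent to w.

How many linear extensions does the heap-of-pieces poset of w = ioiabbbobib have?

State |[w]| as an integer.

piece 0:i — minimal
piece 1:o rests on {0:i}
piece 2:i rests on {1:o}
piece 3:a rests on {1:o}
piece 4:b rests on {2:i}
piece 5:b rests on {4:b}
piece 6:b rests on {5:b}
piece 7:o rests on {2:i, 3:a}
piece 8:b rests on {6:b}
piece 9:i rests on {7:o, 8:b}
piece 10:b rests on {9:i}
minimal pieces: {0:i}
ways to finish when only these pieces remain (= sum over removing one remaining piece with nothing left below it):
  1 left: {10}→1
  2 left: {9,10}→1
  3 left: {7,9,10}→1  {8,9,10}→1
  4 left: {3,7,9,10}→1  {6,8,9,10}→1  {7,8,9,10}→2
  5 left: {3,7,8,9,10}→3  {5,6,8,9,10}→1  {6,7,8,9,10}→3
  6 left: {3,6,7,8,9,10}→6  {4,5,6,8,9,10}→1  {5,6,7,8,9,10}→4
  7 left: {3,5,6,7,8,9,10}→10  {4,5,6,7,8,9,10}→5
  8 left: {2,4,5,6,7,8,9,10}→5  {3,4,5,6,7,8,9,10}→15
  9 left: {2,3,4,5,6,7,8,9,10}→20
  placing 0:i first → 20 extensions

20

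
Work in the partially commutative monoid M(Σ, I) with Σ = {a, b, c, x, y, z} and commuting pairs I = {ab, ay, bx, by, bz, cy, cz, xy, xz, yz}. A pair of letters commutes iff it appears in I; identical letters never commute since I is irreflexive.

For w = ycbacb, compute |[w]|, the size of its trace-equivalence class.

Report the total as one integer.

12

#0=y has no predecessor
#1=c has no predecessor
#2=b depends on [1:c]
#3=a depends on [1:c]
#4=c depends on [2:b, 3:a]
#5=b depends on [4:c]
sources: [0:y, 1:c]
N(rest) = Σ N(rest − s) over sources s of rest; N(one piece) = 1:
  size 1 → [0]=1  [5]=1
  size 2 → [0,5]=2  [4,5]=1
  size 3 → [0,4,5]=3  [2,4,5]=1  [3,4,5]=1
  size 4 → [0,2,4,5]=4  [0,3,4,5]=4  [2,3,4,5]=2
  first=0(y) contributes 2
  first=1(c) contributes 10
|[w]| = 12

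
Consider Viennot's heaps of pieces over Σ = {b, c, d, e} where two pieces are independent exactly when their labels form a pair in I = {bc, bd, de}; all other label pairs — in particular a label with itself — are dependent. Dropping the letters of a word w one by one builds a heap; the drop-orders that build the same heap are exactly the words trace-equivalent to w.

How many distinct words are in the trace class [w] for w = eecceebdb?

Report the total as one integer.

drop 0:e onto floor
drop 1:e onto {0:e}
drop 2:c onto {1:e}
drop 3:c onto {2:c}
drop 4:e onto {3:c}
drop 5:e onto {4:e}
drop 6:b onto {5:e}
drop 7:d onto {3:c}
drop 8:b onto {6:b}
ground layer = {0:e}
drop-orders for the pieces not yet dropped (sum over which currently-grounded one goes next):
  1 to go: {7} 1  {8} 1
  2 to go: {6,8} 1  {7,8} 2
  3 to go: {5,6,8} 1  {6,7,8} 3
  4 to go: {4,5,6,8} 1  {5,6,7,8} 4
  5 to go: {4,5,6,7,8} 5
  6 to go: {3,4,5,6,7,8} 5
  7 to go: {2,3,4,5,6,7,8} 5
  if 0:e drops first: 5 orders

5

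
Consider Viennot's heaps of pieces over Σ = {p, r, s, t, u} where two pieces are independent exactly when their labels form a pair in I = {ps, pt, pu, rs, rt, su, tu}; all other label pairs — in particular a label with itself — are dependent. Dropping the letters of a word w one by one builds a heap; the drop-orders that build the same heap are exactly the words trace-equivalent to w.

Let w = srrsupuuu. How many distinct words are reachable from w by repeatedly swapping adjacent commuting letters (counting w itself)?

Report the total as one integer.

0(s) covers ∅
1(r) covers ∅
2(r) covers 1:r
3(s) covers 0:s
4(u) covers 2:r
5(p) covers 2:r
6(u) covers 4:u
7(u) covers 6:u
8(u) covers 7:u
floor of heap: 0:s, 1:r
completions by unplaced set U, small U first (add the entries for U minus each lowest piece of U):
  |U|=1: {3}:1  {5}:1  {8}:1
  |U|=2: {0,3}:1  {3,5}:2  {3,8}:2  {5,8}:2  {7,8}:1
  |U|=3: {0,3,5}:3  {0,3,8}:3  {3,5,8}:6  {3,7,8}:3  {5,7,8}:3  {6,7,8}:1
  |U|=4: {0,3,5,8}:12  {0,3,7,8}:6  {3,5,7,8}:12  {3,6,7,8}:4  {4,6,7,8}:1  {5,6,7,8}:4
  |U|=5: {0,3,5,7,8}:30  {0,3,6,7,8}:10  {3,4,6,7,8}:5  {3,5,6,7,8}:20  {4,5,6,7,8}:5
  |U|=6: {0,3,4,6,7,8}:15  {0,3,5,6,7,8}:60  {2,4,5,6,7,8}:5  {3,4,5,6,7,8}:30
  |U|=7: {0,3,4,5,6,7,8}:105  {1,2,4,5,6,7,8}:5  {2,3,4,5,6,7,8}:35
  start at 0(s): 40
  start at 1(r): 140
sum over floor = 180

180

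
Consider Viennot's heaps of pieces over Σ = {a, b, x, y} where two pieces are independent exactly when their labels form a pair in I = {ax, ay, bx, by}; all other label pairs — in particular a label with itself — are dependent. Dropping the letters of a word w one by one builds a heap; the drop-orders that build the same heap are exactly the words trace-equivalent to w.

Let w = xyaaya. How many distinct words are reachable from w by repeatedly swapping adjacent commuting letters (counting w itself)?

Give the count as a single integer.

piece 0:x — minimal
piece 1:y rests on {0:x}
piece 2:a — minimal
piece 3:a rests on {2:a}
piece 4:y rests on {1:y}
piece 5:a rests on {3:a}
minimal pieces: {0:x, 2:a}
ways to finish when only these pieces remain (= sum over removing one remaining piece with nothing left below it):
  1 left: {4}→1  {5}→1
  2 left: {1,4}→1  {3,5}→1  {4,5}→2
  3 left: {0,1,4}→1  {1,4,5}→3  {2,3,5}→1  {3,4,5}→3
  4 left: {0,1,4,5}→4  {1,3,4,5}→6  {2,3,4,5}→4
  placing 0:x first → 10 extensions
  placing 2:a first → 10 extensions
total linear extensions = 20

20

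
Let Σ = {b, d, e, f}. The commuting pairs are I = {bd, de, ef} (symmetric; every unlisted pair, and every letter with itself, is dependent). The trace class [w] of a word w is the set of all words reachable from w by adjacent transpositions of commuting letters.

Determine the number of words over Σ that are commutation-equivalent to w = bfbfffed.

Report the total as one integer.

5

#0=b has no predecessor
#1=f depends on [0:b]
#2=b depends on [1:f]
#3=f depends on [2:b]
#4=f depends on [3:f]
#5=f depends on [4:f]
#6=e depends on [2:b]
#7=d depends on [5:f]
sources: [0:b]
N(rest) = Σ N(rest − s) over sources s of rest; N(one piece) = 1:
  size 1 → [6]=1  [7]=1
  size 2 → [5,7]=1  [6,7]=2
  size 3 → [4,5,7]=1  [5,6,7]=3
  size 4 → [3,4,5,7]=1  [4,5,6,7]=4
  size 5 → [3,4,5,6,7]=5
  size 6 → [2,3,4,5,6,7]=5
  first=0(b) contributes 5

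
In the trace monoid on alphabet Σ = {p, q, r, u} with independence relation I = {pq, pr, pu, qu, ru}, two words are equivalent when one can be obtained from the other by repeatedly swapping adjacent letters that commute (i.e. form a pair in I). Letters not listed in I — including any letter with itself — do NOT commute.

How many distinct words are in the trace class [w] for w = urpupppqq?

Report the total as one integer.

1260

0(u) covers ∅
1(r) covers ∅
2(p) covers ∅
3(u) covers 0:u
4(p) covers 2:p
5(p) covers 4:p
6(p) covers 5:p
7(q) covers 1:r
8(q) covers 7:q
floor of heap: 0:u, 1:r, 2:p
completions by unplaced set U, small U first (add the entries for U minus each lowest piece of U):
  |U|=1: {3}:1  {6}:1  {8}:1
  |U|=2: {0,3}:1  {3,6}:2  {3,8}:2  {5,6}:1  {6,8}:2  {7,8}:1
  |U|=3: {0,3,6}:3  {0,3,8}:3  {1,7,8}:1  {3,5,6}:3  {3,6,8}:6  {3,7,8}:3  {4,5,6}:1  {5,6,8}:3  {6,7,8}:3
  |U|=4: {0,3,5,6}:6  {0,3,6,8}:12  {0,3,7,8}:6  {1,3,7,8}:4  {1,6,7,8}:4  {2,4,5,6}:1  {3,4,5,6}:4  {3,5,6,8}:12  {3,6,7,8}:12  {4,5,6,8}:4  {5,6,7,8}:6
  |U|=5: {0,1,3,7,8}:10  {0,3,4,5,6}:10  {0,3,5,6,8}:30  {0,3,6,7,8}:30  {1,3,6,7,8}:20  {1,5,6,7,8}:10  {2,3,4,5,6}:5  {2,4,5,6,8}:5  {3,4,5,6,8}:20  {3,5,6,7,8}:30  {4,5,6,7,8}:10
  |U|=6: {0,1,3,6,7,8}:60  {0,2,3,4,5,6}:15  {0,3,4,5,6,8}:60  {0,3,5,6,7,8}:90  {1,3,5,6,7,8}:60  {1,4,5,6,7,8}:20  {2,3,4,5,6,8}:30  {2,4,5,6,7,8}:15  {3,4,5,6,7,8}:60
  |U|=7: {0,1,3,5,6,7,8}:210  {0,2,3,4,5,6,8}:105  {0,3,4,5,6,7,8}:210  {1,2,4,5,6,7,8}:35  {1,3,4,5,6,7,8}:140  {2,3,4,5,6,7,8}:105
  start at 0(u): 280
  start at 1(r): 420
  start at 2(p): 560
sum over floor = 1260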